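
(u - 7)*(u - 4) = u^2 - 11*u + 28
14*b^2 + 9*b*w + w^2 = (2*b + w)*(7*b + w)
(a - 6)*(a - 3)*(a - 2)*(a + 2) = a^4 - 9*a^3 + 14*a^2 + 36*a - 72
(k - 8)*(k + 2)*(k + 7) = k^3 + k^2 - 58*k - 112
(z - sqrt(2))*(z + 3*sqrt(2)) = z^2 + 2*sqrt(2)*z - 6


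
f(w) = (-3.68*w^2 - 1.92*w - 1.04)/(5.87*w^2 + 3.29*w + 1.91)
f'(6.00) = -0.00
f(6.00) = -0.62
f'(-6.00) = -0.00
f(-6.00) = -0.63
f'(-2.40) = -0.00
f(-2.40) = -0.63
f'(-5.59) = -0.00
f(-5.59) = -0.63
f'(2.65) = -0.00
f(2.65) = -0.62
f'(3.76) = -0.00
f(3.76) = -0.62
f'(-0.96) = 0.04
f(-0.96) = -0.62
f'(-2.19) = -0.00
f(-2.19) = -0.63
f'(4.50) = -0.00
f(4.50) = -0.62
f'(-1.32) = 0.01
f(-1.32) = -0.63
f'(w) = (-11.74*w - 3.29)*(-3.68*w^2 - 1.92*w - 1.04)/(5.87*w^2 + 3.29*w + 1.91)^2 + (-7.36*w - 1.92)/(5.87*w^2 + 3.29*w + 1.91)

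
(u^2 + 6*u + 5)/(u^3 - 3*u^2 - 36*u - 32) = (u + 5)/(u^2 - 4*u - 32)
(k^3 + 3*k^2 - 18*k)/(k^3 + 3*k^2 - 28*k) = (k^2 + 3*k - 18)/(k^2 + 3*k - 28)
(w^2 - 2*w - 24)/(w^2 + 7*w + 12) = (w - 6)/(w + 3)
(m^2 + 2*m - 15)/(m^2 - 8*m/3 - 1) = 3*(m + 5)/(3*m + 1)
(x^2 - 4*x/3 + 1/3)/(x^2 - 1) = (x - 1/3)/(x + 1)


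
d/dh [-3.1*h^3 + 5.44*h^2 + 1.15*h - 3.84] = -9.3*h^2 + 10.88*h + 1.15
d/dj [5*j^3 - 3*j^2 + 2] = 3*j*(5*j - 2)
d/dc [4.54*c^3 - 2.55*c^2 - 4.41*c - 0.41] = 13.62*c^2 - 5.1*c - 4.41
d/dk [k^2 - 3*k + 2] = 2*k - 3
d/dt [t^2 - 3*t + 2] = 2*t - 3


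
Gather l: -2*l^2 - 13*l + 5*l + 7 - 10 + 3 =-2*l^2 - 8*l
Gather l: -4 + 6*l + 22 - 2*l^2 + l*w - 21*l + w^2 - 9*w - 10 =-2*l^2 + l*(w - 15) + w^2 - 9*w + 8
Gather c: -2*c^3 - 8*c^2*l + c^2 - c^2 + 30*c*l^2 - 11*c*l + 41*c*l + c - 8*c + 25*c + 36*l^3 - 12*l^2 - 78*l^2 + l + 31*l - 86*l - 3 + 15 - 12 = -2*c^3 - 8*c^2*l + c*(30*l^2 + 30*l + 18) + 36*l^3 - 90*l^2 - 54*l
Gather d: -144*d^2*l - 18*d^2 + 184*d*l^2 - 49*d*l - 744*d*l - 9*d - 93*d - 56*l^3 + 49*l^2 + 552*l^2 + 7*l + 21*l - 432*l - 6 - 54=d^2*(-144*l - 18) + d*(184*l^2 - 793*l - 102) - 56*l^3 + 601*l^2 - 404*l - 60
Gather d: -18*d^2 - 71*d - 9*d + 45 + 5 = -18*d^2 - 80*d + 50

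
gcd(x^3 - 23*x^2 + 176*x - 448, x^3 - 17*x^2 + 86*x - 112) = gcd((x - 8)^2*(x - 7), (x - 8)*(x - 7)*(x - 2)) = x^2 - 15*x + 56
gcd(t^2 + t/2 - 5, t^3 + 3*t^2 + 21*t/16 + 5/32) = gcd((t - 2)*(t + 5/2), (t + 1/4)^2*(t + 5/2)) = t + 5/2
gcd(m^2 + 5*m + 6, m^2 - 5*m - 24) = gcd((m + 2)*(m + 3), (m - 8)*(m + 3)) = m + 3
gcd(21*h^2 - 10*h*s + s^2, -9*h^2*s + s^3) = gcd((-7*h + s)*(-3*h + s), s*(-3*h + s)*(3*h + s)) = -3*h + s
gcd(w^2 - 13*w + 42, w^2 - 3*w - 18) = w - 6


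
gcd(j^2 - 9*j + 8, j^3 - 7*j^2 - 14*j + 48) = j - 8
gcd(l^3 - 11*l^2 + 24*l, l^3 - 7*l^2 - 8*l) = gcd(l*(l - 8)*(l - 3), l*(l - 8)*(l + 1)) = l^2 - 8*l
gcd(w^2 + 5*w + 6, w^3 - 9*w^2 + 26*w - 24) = 1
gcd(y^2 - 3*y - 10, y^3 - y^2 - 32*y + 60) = y - 5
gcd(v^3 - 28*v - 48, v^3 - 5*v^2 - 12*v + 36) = v - 6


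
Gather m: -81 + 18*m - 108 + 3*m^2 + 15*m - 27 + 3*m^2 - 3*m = 6*m^2 + 30*m - 216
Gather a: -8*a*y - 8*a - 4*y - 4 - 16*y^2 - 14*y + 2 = a*(-8*y - 8) - 16*y^2 - 18*y - 2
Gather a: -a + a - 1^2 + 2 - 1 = 0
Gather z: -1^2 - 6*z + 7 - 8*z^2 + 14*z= -8*z^2 + 8*z + 6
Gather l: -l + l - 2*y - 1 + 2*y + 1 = 0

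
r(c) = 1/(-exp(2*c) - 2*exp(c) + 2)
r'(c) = (2*exp(2*c) + 2*exp(c))/(-exp(2*c) - 2*exp(c) + 2)^2 = 2*(exp(c) + 1)*exp(c)/(exp(2*c) + 2*exp(c) - 2)^2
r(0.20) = -0.52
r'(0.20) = 1.45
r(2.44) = -0.01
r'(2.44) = 0.01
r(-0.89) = 0.99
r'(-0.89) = 1.14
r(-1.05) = 0.85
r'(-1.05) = 0.68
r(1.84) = -0.02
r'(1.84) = 0.04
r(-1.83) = 0.60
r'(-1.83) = 0.14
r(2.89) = -0.00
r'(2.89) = 0.01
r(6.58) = -0.00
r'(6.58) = 0.00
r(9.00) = 0.00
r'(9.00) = 0.00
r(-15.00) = 0.50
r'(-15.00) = 0.00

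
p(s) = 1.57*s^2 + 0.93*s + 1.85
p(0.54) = 2.81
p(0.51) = 2.73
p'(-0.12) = 0.55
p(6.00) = 63.95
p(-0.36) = 1.72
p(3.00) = 18.77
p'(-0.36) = -0.20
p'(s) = 3.14*s + 0.93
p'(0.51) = 2.53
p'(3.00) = 10.35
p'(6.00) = 19.77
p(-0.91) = 2.30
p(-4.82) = 33.84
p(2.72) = 16.00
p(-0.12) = 1.76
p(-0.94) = 2.36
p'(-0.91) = -1.93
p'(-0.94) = -2.02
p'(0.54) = 2.63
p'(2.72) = 9.47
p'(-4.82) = -14.20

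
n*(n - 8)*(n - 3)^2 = n^4 - 14*n^3 + 57*n^2 - 72*n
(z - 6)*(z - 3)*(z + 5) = z^3 - 4*z^2 - 27*z + 90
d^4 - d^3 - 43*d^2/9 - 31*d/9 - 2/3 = (d - 3)*(d + 1/3)*(d + 2/3)*(d + 1)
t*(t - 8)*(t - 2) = t^3 - 10*t^2 + 16*t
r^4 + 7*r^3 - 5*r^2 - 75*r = r*(r - 3)*(r + 5)^2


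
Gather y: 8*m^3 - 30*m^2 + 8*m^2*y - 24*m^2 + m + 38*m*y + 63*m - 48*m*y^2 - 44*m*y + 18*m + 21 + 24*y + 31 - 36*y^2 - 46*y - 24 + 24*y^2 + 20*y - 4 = 8*m^3 - 54*m^2 + 82*m + y^2*(-48*m - 12) + y*(8*m^2 - 6*m - 2) + 24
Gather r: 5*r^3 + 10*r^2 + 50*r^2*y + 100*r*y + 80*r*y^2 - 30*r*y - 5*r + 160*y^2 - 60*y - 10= 5*r^3 + r^2*(50*y + 10) + r*(80*y^2 + 70*y - 5) + 160*y^2 - 60*y - 10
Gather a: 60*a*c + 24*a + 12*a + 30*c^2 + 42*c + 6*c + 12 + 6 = a*(60*c + 36) + 30*c^2 + 48*c + 18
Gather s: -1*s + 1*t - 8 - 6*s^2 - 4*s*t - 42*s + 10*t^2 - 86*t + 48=-6*s^2 + s*(-4*t - 43) + 10*t^2 - 85*t + 40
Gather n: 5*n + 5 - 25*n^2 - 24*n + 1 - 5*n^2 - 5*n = -30*n^2 - 24*n + 6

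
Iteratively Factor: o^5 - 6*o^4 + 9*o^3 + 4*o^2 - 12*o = (o - 2)*(o^4 - 4*o^3 + o^2 + 6*o) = (o - 2)^2*(o^3 - 2*o^2 - 3*o) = o*(o - 2)^2*(o^2 - 2*o - 3) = o*(o - 2)^2*(o + 1)*(o - 3)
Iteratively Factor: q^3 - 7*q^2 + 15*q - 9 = (q - 3)*(q^2 - 4*q + 3) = (q - 3)*(q - 1)*(q - 3)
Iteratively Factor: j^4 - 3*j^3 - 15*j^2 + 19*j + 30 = (j + 1)*(j^3 - 4*j^2 - 11*j + 30) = (j - 5)*(j + 1)*(j^2 + j - 6) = (j - 5)*(j - 2)*(j + 1)*(j + 3)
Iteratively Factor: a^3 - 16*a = (a + 4)*(a^2 - 4*a) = a*(a + 4)*(a - 4)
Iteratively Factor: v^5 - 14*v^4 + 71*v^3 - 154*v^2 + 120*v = (v - 2)*(v^4 - 12*v^3 + 47*v^2 - 60*v) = (v - 5)*(v - 2)*(v^3 - 7*v^2 + 12*v) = (v - 5)*(v - 4)*(v - 2)*(v^2 - 3*v) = (v - 5)*(v - 4)*(v - 3)*(v - 2)*(v)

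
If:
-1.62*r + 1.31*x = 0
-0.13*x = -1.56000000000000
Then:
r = 9.70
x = 12.00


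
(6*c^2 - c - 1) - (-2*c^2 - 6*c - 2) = 8*c^2 + 5*c + 1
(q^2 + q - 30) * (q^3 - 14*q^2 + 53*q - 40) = q^5 - 13*q^4 + 9*q^3 + 433*q^2 - 1630*q + 1200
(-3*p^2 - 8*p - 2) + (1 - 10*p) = -3*p^2 - 18*p - 1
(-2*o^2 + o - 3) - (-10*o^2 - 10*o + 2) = 8*o^2 + 11*o - 5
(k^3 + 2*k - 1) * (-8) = -8*k^3 - 16*k + 8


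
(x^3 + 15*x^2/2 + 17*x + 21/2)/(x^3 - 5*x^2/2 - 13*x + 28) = (x^2 + 4*x + 3)/(x^2 - 6*x + 8)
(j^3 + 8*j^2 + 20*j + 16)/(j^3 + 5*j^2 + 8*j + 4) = (j + 4)/(j + 1)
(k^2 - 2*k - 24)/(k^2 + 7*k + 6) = (k^2 - 2*k - 24)/(k^2 + 7*k + 6)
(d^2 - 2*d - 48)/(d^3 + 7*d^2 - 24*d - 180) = (d - 8)/(d^2 + d - 30)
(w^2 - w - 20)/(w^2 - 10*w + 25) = (w + 4)/(w - 5)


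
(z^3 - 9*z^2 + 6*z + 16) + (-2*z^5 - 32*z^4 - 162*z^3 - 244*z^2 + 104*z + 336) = -2*z^5 - 32*z^4 - 161*z^3 - 253*z^2 + 110*z + 352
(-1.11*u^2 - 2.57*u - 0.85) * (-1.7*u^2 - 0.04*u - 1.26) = 1.887*u^4 + 4.4134*u^3 + 2.9464*u^2 + 3.2722*u + 1.071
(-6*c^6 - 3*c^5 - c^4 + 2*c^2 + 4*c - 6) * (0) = 0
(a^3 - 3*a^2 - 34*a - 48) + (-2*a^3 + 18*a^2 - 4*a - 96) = -a^3 + 15*a^2 - 38*a - 144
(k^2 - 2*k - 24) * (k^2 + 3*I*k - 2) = k^4 - 2*k^3 + 3*I*k^3 - 26*k^2 - 6*I*k^2 + 4*k - 72*I*k + 48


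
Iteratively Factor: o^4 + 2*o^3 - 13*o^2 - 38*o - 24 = (o + 2)*(o^3 - 13*o - 12) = (o + 1)*(o + 2)*(o^2 - o - 12) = (o + 1)*(o + 2)*(o + 3)*(o - 4)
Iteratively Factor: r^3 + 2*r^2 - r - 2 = (r - 1)*(r^2 + 3*r + 2) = (r - 1)*(r + 2)*(r + 1)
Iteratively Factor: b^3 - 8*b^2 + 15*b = (b - 5)*(b^2 - 3*b) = b*(b - 5)*(b - 3)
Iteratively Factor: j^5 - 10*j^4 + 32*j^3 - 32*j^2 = (j)*(j^4 - 10*j^3 + 32*j^2 - 32*j) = j*(j - 4)*(j^3 - 6*j^2 + 8*j) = j*(j - 4)^2*(j^2 - 2*j) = j*(j - 4)^2*(j - 2)*(j)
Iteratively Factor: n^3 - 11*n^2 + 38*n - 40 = (n - 4)*(n^2 - 7*n + 10) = (n - 4)*(n - 2)*(n - 5)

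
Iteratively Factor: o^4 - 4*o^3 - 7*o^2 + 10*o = (o - 1)*(o^3 - 3*o^2 - 10*o) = (o - 5)*(o - 1)*(o^2 + 2*o) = o*(o - 5)*(o - 1)*(o + 2)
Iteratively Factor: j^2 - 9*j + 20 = (j - 5)*(j - 4)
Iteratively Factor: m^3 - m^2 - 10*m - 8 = (m + 2)*(m^2 - 3*m - 4) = (m - 4)*(m + 2)*(m + 1)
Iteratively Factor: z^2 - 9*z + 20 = (z - 4)*(z - 5)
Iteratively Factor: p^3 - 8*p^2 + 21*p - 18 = (p - 2)*(p^2 - 6*p + 9) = (p - 3)*(p - 2)*(p - 3)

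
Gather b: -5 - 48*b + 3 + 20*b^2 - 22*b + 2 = 20*b^2 - 70*b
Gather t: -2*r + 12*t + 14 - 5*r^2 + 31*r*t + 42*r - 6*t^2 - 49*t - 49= -5*r^2 + 40*r - 6*t^2 + t*(31*r - 37) - 35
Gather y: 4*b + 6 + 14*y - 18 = 4*b + 14*y - 12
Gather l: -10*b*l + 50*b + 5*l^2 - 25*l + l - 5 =50*b + 5*l^2 + l*(-10*b - 24) - 5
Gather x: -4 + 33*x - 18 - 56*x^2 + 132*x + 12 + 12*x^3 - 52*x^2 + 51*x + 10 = 12*x^3 - 108*x^2 + 216*x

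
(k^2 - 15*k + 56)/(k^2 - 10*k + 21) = (k - 8)/(k - 3)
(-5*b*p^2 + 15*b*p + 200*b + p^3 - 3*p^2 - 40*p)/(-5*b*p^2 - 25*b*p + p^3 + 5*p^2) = (p - 8)/p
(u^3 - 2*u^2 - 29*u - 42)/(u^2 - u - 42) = (u^2 + 5*u + 6)/(u + 6)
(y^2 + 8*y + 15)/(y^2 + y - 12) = (y^2 + 8*y + 15)/(y^2 + y - 12)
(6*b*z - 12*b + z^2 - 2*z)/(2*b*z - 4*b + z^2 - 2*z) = (6*b + z)/(2*b + z)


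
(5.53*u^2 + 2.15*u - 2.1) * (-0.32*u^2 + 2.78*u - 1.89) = -1.7696*u^4 + 14.6854*u^3 - 3.8027*u^2 - 9.9015*u + 3.969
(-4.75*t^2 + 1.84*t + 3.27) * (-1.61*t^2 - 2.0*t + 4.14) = 7.6475*t^4 + 6.5376*t^3 - 28.6097*t^2 + 1.0776*t + 13.5378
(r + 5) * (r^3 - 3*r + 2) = r^4 + 5*r^3 - 3*r^2 - 13*r + 10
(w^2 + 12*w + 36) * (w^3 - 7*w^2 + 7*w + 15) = w^5 + 5*w^4 - 41*w^3 - 153*w^2 + 432*w + 540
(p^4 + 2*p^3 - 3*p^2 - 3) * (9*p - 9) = 9*p^5 + 9*p^4 - 45*p^3 + 27*p^2 - 27*p + 27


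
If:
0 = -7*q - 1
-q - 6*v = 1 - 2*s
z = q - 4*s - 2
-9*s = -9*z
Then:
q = -1/7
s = -3/7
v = -2/7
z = -3/7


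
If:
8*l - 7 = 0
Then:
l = 7/8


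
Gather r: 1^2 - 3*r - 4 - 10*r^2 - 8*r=-10*r^2 - 11*r - 3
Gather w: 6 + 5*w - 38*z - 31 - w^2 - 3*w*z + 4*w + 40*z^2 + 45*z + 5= -w^2 + w*(9 - 3*z) + 40*z^2 + 7*z - 20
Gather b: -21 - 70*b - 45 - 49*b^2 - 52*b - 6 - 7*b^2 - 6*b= -56*b^2 - 128*b - 72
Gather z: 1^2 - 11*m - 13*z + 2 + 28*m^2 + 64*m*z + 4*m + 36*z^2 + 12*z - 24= 28*m^2 - 7*m + 36*z^2 + z*(64*m - 1) - 21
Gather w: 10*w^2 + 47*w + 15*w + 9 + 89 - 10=10*w^2 + 62*w + 88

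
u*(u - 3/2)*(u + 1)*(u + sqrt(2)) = u^4 - u^3/2 + sqrt(2)*u^3 - 3*u^2/2 - sqrt(2)*u^2/2 - 3*sqrt(2)*u/2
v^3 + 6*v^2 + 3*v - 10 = (v - 1)*(v + 2)*(v + 5)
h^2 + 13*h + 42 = (h + 6)*(h + 7)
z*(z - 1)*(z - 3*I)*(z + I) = z^4 - z^3 - 2*I*z^3 + 3*z^2 + 2*I*z^2 - 3*z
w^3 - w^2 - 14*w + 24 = (w - 3)*(w - 2)*(w + 4)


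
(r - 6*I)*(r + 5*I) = r^2 - I*r + 30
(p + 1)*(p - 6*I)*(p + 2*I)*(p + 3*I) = p^4 + p^3 - I*p^3 + 24*p^2 - I*p^2 + 24*p + 36*I*p + 36*I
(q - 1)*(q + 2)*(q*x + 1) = q^3*x + q^2*x + q^2 - 2*q*x + q - 2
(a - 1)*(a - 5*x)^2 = a^3 - 10*a^2*x - a^2 + 25*a*x^2 + 10*a*x - 25*x^2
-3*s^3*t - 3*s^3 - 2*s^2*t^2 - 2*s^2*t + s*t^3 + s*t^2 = (-3*s + t)*(s + t)*(s*t + s)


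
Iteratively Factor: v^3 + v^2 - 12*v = (v - 3)*(v^2 + 4*v) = (v - 3)*(v + 4)*(v)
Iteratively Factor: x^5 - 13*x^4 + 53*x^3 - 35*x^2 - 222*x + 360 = (x + 2)*(x^4 - 15*x^3 + 83*x^2 - 201*x + 180) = (x - 3)*(x + 2)*(x^3 - 12*x^2 + 47*x - 60) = (x - 4)*(x - 3)*(x + 2)*(x^2 - 8*x + 15) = (x - 5)*(x - 4)*(x - 3)*(x + 2)*(x - 3)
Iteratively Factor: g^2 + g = (g)*(g + 1)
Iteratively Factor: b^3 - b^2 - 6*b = (b)*(b^2 - b - 6) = b*(b + 2)*(b - 3)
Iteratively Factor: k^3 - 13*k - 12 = (k + 3)*(k^2 - 3*k - 4) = (k - 4)*(k + 3)*(k + 1)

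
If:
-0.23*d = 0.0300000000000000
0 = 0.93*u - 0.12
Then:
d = -0.13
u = 0.13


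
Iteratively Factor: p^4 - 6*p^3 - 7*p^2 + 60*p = (p - 5)*(p^3 - p^2 - 12*p) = p*(p - 5)*(p^2 - p - 12) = p*(p - 5)*(p + 3)*(p - 4)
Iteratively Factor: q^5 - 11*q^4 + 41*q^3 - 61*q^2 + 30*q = (q - 2)*(q^4 - 9*q^3 + 23*q^2 - 15*q) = q*(q - 2)*(q^3 - 9*q^2 + 23*q - 15) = q*(q - 5)*(q - 2)*(q^2 - 4*q + 3) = q*(q - 5)*(q - 2)*(q - 1)*(q - 3)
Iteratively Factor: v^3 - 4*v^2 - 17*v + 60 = (v + 4)*(v^2 - 8*v + 15) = (v - 5)*(v + 4)*(v - 3)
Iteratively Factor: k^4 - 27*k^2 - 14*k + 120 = (k + 3)*(k^3 - 3*k^2 - 18*k + 40) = (k - 5)*(k + 3)*(k^2 + 2*k - 8) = (k - 5)*(k + 3)*(k + 4)*(k - 2)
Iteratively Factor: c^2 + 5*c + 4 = (c + 1)*(c + 4)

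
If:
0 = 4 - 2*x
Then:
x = 2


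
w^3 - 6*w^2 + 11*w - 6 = (w - 3)*(w - 2)*(w - 1)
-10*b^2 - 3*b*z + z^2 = (-5*b + z)*(2*b + z)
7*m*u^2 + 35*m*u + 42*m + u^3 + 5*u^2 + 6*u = (7*m + u)*(u + 2)*(u + 3)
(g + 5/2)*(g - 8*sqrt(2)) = g^2 - 8*sqrt(2)*g + 5*g/2 - 20*sqrt(2)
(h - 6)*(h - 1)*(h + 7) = h^3 - 43*h + 42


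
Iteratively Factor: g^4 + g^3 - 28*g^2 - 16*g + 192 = (g + 4)*(g^3 - 3*g^2 - 16*g + 48) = (g - 3)*(g + 4)*(g^2 - 16) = (g - 3)*(g + 4)^2*(g - 4)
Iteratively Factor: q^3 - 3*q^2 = (q - 3)*(q^2) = q*(q - 3)*(q)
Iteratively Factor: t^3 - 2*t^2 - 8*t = (t)*(t^2 - 2*t - 8) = t*(t + 2)*(t - 4)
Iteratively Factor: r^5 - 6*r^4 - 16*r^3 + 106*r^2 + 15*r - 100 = (r - 5)*(r^4 - r^3 - 21*r^2 + r + 20) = (r - 5)*(r - 1)*(r^3 - 21*r - 20) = (r - 5)^2*(r - 1)*(r^2 + 5*r + 4) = (r - 5)^2*(r - 1)*(r + 1)*(r + 4)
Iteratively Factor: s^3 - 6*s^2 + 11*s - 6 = (s - 2)*(s^2 - 4*s + 3) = (s - 2)*(s - 1)*(s - 3)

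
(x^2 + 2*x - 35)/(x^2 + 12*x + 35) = (x - 5)/(x + 5)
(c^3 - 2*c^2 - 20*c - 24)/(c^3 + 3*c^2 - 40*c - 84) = (c + 2)/(c + 7)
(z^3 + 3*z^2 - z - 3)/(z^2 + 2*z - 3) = z + 1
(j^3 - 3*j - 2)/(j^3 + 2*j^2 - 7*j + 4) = (j^3 - 3*j - 2)/(j^3 + 2*j^2 - 7*j + 4)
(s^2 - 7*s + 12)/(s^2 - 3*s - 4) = (s - 3)/(s + 1)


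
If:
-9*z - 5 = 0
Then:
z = -5/9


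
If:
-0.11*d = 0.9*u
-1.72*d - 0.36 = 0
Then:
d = -0.21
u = 0.03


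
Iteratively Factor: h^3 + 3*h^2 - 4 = (h + 2)*(h^2 + h - 2) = (h - 1)*(h + 2)*(h + 2)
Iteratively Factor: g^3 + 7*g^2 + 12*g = (g + 3)*(g^2 + 4*g) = (g + 3)*(g + 4)*(g)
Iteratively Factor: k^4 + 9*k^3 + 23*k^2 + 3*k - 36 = (k - 1)*(k^3 + 10*k^2 + 33*k + 36) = (k - 1)*(k + 4)*(k^2 + 6*k + 9) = (k - 1)*(k + 3)*(k + 4)*(k + 3)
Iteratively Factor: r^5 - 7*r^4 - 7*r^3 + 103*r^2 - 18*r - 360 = (r - 3)*(r^4 - 4*r^3 - 19*r^2 + 46*r + 120) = (r - 3)*(r + 2)*(r^3 - 6*r^2 - 7*r + 60) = (r - 4)*(r - 3)*(r + 2)*(r^2 - 2*r - 15) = (r - 4)*(r - 3)*(r + 2)*(r + 3)*(r - 5)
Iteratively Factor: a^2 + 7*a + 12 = (a + 4)*(a + 3)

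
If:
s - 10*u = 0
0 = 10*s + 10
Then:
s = -1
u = -1/10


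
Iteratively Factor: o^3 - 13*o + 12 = (o + 4)*(o^2 - 4*o + 3) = (o - 3)*(o + 4)*(o - 1)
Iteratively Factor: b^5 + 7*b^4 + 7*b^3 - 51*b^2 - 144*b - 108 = (b + 3)*(b^4 + 4*b^3 - 5*b^2 - 36*b - 36) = (b + 2)*(b + 3)*(b^3 + 2*b^2 - 9*b - 18) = (b + 2)*(b + 3)^2*(b^2 - b - 6) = (b + 2)^2*(b + 3)^2*(b - 3)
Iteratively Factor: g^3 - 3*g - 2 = (g - 2)*(g^2 + 2*g + 1) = (g - 2)*(g + 1)*(g + 1)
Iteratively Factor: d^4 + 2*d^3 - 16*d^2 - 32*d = (d + 2)*(d^3 - 16*d) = (d + 2)*(d + 4)*(d^2 - 4*d) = d*(d + 2)*(d + 4)*(d - 4)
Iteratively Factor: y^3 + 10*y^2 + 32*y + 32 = (y + 4)*(y^2 + 6*y + 8) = (y + 4)^2*(y + 2)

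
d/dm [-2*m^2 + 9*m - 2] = 9 - 4*m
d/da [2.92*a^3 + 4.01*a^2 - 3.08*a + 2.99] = 8.76*a^2 + 8.02*a - 3.08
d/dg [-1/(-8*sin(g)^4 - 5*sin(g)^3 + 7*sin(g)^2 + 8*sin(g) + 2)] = (-32*sin(g)^3 - 15*sin(g)^2 + 14*sin(g) + 8)*cos(g)/(-8*sin(g)^4 - 5*sin(g)^3 + 7*sin(g)^2 + 8*sin(g) + 2)^2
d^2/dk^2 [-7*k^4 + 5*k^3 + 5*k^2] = -84*k^2 + 30*k + 10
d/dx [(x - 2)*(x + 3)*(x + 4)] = 3*x^2 + 10*x - 2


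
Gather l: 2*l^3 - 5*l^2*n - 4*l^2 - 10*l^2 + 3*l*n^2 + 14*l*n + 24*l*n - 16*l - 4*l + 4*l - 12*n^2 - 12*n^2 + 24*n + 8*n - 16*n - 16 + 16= 2*l^3 + l^2*(-5*n - 14) + l*(3*n^2 + 38*n - 16) - 24*n^2 + 16*n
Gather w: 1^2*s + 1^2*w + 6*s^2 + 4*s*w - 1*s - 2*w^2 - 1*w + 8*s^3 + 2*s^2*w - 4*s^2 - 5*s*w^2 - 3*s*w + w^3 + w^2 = 8*s^3 + 2*s^2 + w^3 + w^2*(-5*s - 1) + w*(2*s^2 + s)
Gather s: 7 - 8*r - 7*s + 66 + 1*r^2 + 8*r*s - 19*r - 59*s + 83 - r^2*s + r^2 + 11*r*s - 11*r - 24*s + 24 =2*r^2 - 38*r + s*(-r^2 + 19*r - 90) + 180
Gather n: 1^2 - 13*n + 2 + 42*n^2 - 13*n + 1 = 42*n^2 - 26*n + 4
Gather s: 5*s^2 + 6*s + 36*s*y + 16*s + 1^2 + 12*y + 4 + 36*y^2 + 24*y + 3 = 5*s^2 + s*(36*y + 22) + 36*y^2 + 36*y + 8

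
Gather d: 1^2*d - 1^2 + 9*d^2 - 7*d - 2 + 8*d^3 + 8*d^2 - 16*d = 8*d^3 + 17*d^2 - 22*d - 3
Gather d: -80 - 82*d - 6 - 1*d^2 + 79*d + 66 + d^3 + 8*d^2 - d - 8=d^3 + 7*d^2 - 4*d - 28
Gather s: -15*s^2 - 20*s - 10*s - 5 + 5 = -15*s^2 - 30*s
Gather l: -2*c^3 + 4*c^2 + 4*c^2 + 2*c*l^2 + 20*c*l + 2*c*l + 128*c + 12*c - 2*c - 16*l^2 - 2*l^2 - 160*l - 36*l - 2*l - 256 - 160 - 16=-2*c^3 + 8*c^2 + 138*c + l^2*(2*c - 18) + l*(22*c - 198) - 432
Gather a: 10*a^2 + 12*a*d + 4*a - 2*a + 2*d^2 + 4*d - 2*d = 10*a^2 + a*(12*d + 2) + 2*d^2 + 2*d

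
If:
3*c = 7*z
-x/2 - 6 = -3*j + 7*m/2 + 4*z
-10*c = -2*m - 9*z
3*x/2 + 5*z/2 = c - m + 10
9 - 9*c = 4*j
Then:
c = -31/218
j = 2241/872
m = -1333/3052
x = 5314/763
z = -93/1526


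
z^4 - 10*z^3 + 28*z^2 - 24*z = z*(z - 6)*(z - 2)^2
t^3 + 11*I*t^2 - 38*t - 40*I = (t + 2*I)*(t + 4*I)*(t + 5*I)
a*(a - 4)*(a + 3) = a^3 - a^2 - 12*a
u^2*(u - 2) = u^3 - 2*u^2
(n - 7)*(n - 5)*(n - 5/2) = n^3 - 29*n^2/2 + 65*n - 175/2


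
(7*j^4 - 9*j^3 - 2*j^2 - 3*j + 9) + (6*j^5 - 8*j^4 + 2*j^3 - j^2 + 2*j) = 6*j^5 - j^4 - 7*j^3 - 3*j^2 - j + 9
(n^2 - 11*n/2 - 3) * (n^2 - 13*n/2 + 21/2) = n^4 - 12*n^3 + 173*n^2/4 - 153*n/4 - 63/2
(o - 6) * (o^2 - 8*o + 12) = o^3 - 14*o^2 + 60*o - 72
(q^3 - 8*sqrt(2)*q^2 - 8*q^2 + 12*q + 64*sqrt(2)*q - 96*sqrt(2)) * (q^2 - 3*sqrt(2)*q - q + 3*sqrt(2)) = q^5 - 11*sqrt(2)*q^4 - 9*q^4 + 68*q^3 + 99*sqrt(2)*q^3 - 444*q^2 - 220*sqrt(2)*q^2 + 132*sqrt(2)*q + 960*q - 576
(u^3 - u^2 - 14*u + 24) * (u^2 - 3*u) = u^5 - 4*u^4 - 11*u^3 + 66*u^2 - 72*u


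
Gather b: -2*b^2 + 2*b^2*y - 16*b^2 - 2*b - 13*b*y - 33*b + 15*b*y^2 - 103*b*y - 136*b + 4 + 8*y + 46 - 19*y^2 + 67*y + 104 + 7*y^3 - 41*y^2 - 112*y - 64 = b^2*(2*y - 18) + b*(15*y^2 - 116*y - 171) + 7*y^3 - 60*y^2 - 37*y + 90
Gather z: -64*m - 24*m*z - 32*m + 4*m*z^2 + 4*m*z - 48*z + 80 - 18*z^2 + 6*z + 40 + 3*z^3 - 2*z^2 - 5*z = -96*m + 3*z^3 + z^2*(4*m - 20) + z*(-20*m - 47) + 120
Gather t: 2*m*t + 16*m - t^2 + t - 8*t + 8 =16*m - t^2 + t*(2*m - 7) + 8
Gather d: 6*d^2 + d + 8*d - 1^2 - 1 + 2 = 6*d^2 + 9*d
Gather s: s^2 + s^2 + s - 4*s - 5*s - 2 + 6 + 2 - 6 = 2*s^2 - 8*s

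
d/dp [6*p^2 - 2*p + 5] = 12*p - 2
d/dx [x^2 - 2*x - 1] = 2*x - 2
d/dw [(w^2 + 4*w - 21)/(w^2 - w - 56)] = -5/(w^2 - 16*w + 64)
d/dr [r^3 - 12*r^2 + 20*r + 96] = 3*r^2 - 24*r + 20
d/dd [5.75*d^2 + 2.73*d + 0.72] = 11.5*d + 2.73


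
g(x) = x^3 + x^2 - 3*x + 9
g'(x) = 3*x^2 + 2*x - 3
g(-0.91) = 11.80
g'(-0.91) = -2.34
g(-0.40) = 10.30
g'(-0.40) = -3.32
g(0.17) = 8.52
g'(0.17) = -2.57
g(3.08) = 38.46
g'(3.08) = 31.62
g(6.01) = 244.17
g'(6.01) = 117.38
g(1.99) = 14.87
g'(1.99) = 12.86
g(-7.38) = -316.34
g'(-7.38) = 145.63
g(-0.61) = 10.98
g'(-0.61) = -3.10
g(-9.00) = -612.00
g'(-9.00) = 222.00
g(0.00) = 9.00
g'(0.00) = -3.00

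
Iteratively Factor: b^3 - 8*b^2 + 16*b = (b - 4)*(b^2 - 4*b) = b*(b - 4)*(b - 4)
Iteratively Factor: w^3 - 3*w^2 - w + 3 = (w - 1)*(w^2 - 2*w - 3) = (w - 3)*(w - 1)*(w + 1)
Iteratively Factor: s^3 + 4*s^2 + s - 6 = (s + 2)*(s^2 + 2*s - 3) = (s + 2)*(s + 3)*(s - 1)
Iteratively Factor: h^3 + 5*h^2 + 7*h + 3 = (h + 1)*(h^2 + 4*h + 3) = (h + 1)^2*(h + 3)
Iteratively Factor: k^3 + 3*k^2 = (k)*(k^2 + 3*k) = k*(k + 3)*(k)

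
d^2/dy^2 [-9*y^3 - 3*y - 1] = -54*y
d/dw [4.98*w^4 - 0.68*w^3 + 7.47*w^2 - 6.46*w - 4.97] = 19.92*w^3 - 2.04*w^2 + 14.94*w - 6.46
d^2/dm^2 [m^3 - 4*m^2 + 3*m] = 6*m - 8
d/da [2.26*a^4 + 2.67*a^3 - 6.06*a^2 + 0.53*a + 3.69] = 9.04*a^3 + 8.01*a^2 - 12.12*a + 0.53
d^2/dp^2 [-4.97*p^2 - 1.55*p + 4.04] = -9.94000000000000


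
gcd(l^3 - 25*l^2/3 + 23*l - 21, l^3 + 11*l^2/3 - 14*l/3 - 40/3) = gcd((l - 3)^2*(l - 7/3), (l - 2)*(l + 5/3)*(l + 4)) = 1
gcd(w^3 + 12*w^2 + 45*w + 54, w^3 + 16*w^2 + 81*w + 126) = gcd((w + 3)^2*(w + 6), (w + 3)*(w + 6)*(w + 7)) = w^2 + 9*w + 18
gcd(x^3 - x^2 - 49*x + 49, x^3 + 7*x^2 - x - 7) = x^2 + 6*x - 7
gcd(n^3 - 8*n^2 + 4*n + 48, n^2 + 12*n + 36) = 1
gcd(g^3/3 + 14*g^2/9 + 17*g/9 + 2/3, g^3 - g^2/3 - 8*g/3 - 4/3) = g^2 + 5*g/3 + 2/3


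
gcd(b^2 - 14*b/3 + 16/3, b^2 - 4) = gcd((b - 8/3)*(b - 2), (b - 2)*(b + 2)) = b - 2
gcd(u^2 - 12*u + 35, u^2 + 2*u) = 1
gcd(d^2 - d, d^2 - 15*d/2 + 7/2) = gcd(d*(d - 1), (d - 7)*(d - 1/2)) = 1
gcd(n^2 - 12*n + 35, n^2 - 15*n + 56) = n - 7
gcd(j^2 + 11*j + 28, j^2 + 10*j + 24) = j + 4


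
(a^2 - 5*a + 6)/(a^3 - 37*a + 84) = (a - 2)/(a^2 + 3*a - 28)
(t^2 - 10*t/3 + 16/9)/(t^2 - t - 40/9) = (3*t - 2)/(3*t + 5)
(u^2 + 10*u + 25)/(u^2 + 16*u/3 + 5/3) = 3*(u + 5)/(3*u + 1)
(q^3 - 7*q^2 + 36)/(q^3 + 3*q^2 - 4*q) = (q^3 - 7*q^2 + 36)/(q*(q^2 + 3*q - 4))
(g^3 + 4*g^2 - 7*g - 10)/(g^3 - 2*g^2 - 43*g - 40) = (g - 2)/(g - 8)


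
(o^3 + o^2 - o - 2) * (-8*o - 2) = -8*o^4 - 10*o^3 + 6*o^2 + 18*o + 4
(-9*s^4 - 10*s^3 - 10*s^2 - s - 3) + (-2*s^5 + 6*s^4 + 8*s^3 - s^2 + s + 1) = -2*s^5 - 3*s^4 - 2*s^3 - 11*s^2 - 2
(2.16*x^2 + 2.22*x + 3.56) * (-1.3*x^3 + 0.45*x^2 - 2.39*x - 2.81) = -2.808*x^5 - 1.914*x^4 - 8.7914*x^3 - 9.7734*x^2 - 14.7466*x - 10.0036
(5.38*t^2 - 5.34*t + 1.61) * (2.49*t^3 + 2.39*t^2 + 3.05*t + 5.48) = 13.3962*t^5 - 0.438400000000001*t^4 + 7.6553*t^3 + 17.0433*t^2 - 24.3527*t + 8.8228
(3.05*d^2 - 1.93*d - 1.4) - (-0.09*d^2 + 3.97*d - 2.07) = 3.14*d^2 - 5.9*d + 0.67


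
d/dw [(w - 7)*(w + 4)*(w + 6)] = 3*w^2 + 6*w - 46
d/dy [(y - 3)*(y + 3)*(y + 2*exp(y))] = 2*y^2*exp(y) + 3*y^2 + 4*y*exp(y) - 18*exp(y) - 9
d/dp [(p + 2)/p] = -2/p^2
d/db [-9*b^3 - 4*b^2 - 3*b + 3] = -27*b^2 - 8*b - 3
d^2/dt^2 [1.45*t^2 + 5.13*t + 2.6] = 2.90000000000000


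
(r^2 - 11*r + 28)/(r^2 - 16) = (r - 7)/(r + 4)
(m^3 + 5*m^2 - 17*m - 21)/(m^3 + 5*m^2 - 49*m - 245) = (m^2 - 2*m - 3)/(m^2 - 2*m - 35)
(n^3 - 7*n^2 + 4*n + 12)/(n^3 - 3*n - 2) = (n - 6)/(n + 1)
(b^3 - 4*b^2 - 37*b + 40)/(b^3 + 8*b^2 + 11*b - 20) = (b - 8)/(b + 4)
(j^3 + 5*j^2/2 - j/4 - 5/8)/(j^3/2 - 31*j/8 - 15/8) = (2*j - 1)/(j - 3)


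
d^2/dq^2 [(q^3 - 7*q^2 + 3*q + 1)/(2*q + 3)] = 2*(4*q^3 + 18*q^2 + 27*q - 77)/(8*q^3 + 36*q^2 + 54*q + 27)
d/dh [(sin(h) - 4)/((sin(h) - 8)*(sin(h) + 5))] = (8*sin(h) + cos(h)^2 - 53)*cos(h)/((sin(h) - 8)^2*(sin(h) + 5)^2)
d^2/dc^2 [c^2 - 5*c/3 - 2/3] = 2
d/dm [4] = 0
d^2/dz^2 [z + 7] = 0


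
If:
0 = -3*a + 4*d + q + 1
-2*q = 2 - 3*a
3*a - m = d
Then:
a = 2*q/3 + 2/3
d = q/4 + 1/4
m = 7*q/4 + 7/4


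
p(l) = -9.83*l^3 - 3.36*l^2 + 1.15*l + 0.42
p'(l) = -29.49*l^2 - 6.72*l + 1.15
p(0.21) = 0.42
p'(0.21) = -1.56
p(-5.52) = 1545.06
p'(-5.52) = -860.33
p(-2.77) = 180.38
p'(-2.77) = -206.51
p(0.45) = -0.64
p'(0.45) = -7.85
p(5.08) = -1369.13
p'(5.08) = -794.02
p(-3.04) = 242.04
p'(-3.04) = -250.96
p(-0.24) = 0.09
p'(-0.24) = 1.06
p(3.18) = -346.01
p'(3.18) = -318.43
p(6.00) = -2236.92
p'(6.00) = -1100.81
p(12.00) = -17455.86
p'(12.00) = -4326.05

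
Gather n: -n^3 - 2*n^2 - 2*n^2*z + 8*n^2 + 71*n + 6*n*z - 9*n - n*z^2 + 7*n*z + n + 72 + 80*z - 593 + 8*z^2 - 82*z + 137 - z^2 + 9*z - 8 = -n^3 + n^2*(6 - 2*z) + n*(-z^2 + 13*z + 63) + 7*z^2 + 7*z - 392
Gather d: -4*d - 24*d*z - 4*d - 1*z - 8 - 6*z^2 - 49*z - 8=d*(-24*z - 8) - 6*z^2 - 50*z - 16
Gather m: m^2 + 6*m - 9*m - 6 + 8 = m^2 - 3*m + 2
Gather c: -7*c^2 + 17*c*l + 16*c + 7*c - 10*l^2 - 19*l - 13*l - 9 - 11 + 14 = -7*c^2 + c*(17*l + 23) - 10*l^2 - 32*l - 6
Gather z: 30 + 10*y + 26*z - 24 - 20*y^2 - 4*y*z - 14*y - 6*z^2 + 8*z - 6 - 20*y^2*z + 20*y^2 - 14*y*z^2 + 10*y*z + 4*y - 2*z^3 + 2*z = -2*z^3 + z^2*(-14*y - 6) + z*(-20*y^2 + 6*y + 36)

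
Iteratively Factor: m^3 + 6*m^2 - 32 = (m + 4)*(m^2 + 2*m - 8) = (m + 4)^2*(m - 2)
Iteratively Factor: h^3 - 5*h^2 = (h)*(h^2 - 5*h) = h^2*(h - 5)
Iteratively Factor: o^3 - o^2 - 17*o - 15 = (o + 3)*(o^2 - 4*o - 5) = (o + 1)*(o + 3)*(o - 5)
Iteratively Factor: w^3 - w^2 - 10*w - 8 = (w + 1)*(w^2 - 2*w - 8) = (w + 1)*(w + 2)*(w - 4)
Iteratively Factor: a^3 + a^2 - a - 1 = (a + 1)*(a^2 - 1) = (a - 1)*(a + 1)*(a + 1)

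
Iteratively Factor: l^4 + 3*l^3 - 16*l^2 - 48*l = (l - 4)*(l^3 + 7*l^2 + 12*l) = l*(l - 4)*(l^2 + 7*l + 12) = l*(l - 4)*(l + 4)*(l + 3)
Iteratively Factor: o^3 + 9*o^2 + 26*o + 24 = (o + 2)*(o^2 + 7*o + 12) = (o + 2)*(o + 3)*(o + 4)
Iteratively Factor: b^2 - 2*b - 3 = (b + 1)*(b - 3)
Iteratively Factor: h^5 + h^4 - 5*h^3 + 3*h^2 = (h + 3)*(h^4 - 2*h^3 + h^2) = h*(h + 3)*(h^3 - 2*h^2 + h) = h^2*(h + 3)*(h^2 - 2*h + 1) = h^2*(h - 1)*(h + 3)*(h - 1)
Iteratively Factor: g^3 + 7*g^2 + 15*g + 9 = (g + 1)*(g^2 + 6*g + 9) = (g + 1)*(g + 3)*(g + 3)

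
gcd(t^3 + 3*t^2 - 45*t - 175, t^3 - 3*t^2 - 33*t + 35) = t^2 - 2*t - 35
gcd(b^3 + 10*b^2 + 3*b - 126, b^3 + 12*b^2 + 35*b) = b + 7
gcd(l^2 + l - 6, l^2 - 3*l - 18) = l + 3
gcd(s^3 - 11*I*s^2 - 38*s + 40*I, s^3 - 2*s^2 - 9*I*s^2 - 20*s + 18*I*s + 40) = s^2 - 9*I*s - 20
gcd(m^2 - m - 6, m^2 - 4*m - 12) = m + 2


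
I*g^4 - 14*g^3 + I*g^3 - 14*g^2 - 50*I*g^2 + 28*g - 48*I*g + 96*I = (g + 2)*(g + 6*I)*(g + 8*I)*(I*g - I)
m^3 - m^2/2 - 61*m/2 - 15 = (m - 6)*(m + 1/2)*(m + 5)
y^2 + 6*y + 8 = (y + 2)*(y + 4)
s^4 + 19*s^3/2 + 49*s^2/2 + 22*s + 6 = (s + 1/2)*(s + 1)*(s + 2)*(s + 6)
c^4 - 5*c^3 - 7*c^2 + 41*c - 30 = (c - 5)*(c - 2)*(c - 1)*(c + 3)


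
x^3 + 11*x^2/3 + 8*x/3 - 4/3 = (x - 1/3)*(x + 2)^2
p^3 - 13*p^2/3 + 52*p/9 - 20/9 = (p - 2)*(p - 5/3)*(p - 2/3)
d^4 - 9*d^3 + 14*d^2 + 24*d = d*(d - 6)*(d - 4)*(d + 1)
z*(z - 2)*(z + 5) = z^3 + 3*z^2 - 10*z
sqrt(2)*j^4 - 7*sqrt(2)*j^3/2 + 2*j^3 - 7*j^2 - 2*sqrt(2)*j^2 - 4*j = j*(j - 4)*(j + sqrt(2))*(sqrt(2)*j + sqrt(2)/2)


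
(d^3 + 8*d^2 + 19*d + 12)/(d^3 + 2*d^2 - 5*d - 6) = (d + 4)/(d - 2)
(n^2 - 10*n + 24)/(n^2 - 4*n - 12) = (n - 4)/(n + 2)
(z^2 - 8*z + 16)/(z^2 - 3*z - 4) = (z - 4)/(z + 1)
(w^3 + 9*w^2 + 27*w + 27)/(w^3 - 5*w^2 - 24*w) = (w^2 + 6*w + 9)/(w*(w - 8))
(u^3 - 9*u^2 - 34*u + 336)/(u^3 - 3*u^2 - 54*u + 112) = (u^2 - u - 42)/(u^2 + 5*u - 14)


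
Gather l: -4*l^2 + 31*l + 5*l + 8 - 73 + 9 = -4*l^2 + 36*l - 56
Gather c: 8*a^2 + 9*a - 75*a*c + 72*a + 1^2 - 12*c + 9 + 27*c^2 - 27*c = 8*a^2 + 81*a + 27*c^2 + c*(-75*a - 39) + 10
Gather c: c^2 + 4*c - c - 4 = c^2 + 3*c - 4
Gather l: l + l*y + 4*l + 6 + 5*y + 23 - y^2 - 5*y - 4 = l*(y + 5) - y^2 + 25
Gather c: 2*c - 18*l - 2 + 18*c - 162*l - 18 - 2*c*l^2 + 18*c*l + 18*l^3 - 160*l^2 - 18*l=c*(-2*l^2 + 18*l + 20) + 18*l^3 - 160*l^2 - 198*l - 20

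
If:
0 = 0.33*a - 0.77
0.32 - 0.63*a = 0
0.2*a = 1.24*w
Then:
No Solution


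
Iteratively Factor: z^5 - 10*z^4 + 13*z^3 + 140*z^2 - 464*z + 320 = (z - 4)*(z^4 - 6*z^3 - 11*z^2 + 96*z - 80) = (z - 4)^2*(z^3 - 2*z^2 - 19*z + 20) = (z - 4)^2*(z + 4)*(z^2 - 6*z + 5) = (z - 4)^2*(z - 1)*(z + 4)*(z - 5)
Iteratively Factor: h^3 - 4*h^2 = (h - 4)*(h^2) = h*(h - 4)*(h)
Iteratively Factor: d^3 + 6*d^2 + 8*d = (d + 2)*(d^2 + 4*d) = (d + 2)*(d + 4)*(d)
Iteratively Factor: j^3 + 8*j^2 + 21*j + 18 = (j + 3)*(j^2 + 5*j + 6) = (j + 2)*(j + 3)*(j + 3)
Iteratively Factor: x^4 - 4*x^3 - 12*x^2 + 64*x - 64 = (x - 2)*(x^3 - 2*x^2 - 16*x + 32) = (x - 4)*(x - 2)*(x^2 + 2*x - 8) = (x - 4)*(x - 2)*(x + 4)*(x - 2)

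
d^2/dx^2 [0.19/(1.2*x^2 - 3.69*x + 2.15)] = (-0.5472*x^2 + 1.68264*x + 0.19*(2.4*x - 3.69)*(4.8*x - 7.38) - 0.9804)/(1.2*x^2 - 3.69*x + 2.15)^3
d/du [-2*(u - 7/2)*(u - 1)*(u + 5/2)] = -6*u^2 + 8*u + 31/2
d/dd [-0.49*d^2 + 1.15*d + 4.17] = 1.15 - 0.98*d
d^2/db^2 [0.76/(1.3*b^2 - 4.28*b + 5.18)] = (-2.5688*b^2 + 8.45728*b + 0.76*(2.6*b - 4.28)*(5.2*b - 8.56) - 10.23568)/(1.3*b^2 - 4.28*b + 5.18)^3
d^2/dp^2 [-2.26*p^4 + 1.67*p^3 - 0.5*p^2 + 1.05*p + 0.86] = -27.12*p^2 + 10.02*p - 1.0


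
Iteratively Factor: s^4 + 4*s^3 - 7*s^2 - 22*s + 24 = (s + 3)*(s^3 + s^2 - 10*s + 8) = (s - 1)*(s + 3)*(s^2 + 2*s - 8) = (s - 1)*(s + 3)*(s + 4)*(s - 2)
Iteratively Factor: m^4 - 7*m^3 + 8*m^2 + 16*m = (m - 4)*(m^3 - 3*m^2 - 4*m) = m*(m - 4)*(m^2 - 3*m - 4) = m*(m - 4)^2*(m + 1)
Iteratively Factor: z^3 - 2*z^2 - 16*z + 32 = (z - 2)*(z^2 - 16) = (z - 2)*(z + 4)*(z - 4)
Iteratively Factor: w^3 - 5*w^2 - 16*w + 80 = (w - 5)*(w^2 - 16) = (w - 5)*(w + 4)*(w - 4)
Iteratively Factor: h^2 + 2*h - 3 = (h - 1)*(h + 3)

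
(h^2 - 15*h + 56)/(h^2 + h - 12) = (h^2 - 15*h + 56)/(h^2 + h - 12)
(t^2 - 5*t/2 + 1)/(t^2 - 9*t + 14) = (t - 1/2)/(t - 7)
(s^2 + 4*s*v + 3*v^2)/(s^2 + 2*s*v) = (s^2 + 4*s*v + 3*v^2)/(s*(s + 2*v))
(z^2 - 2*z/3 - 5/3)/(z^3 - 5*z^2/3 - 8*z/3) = (3*z - 5)/(z*(3*z - 8))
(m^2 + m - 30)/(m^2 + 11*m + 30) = (m - 5)/(m + 5)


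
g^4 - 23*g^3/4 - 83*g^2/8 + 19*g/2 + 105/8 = (g - 7)*(g - 5/4)*(g + 1)*(g + 3/2)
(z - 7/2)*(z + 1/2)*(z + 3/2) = z^3 - 3*z^2/2 - 25*z/4 - 21/8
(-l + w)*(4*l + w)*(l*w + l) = -4*l^3*w - 4*l^3 + 3*l^2*w^2 + 3*l^2*w + l*w^3 + l*w^2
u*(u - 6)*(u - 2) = u^3 - 8*u^2 + 12*u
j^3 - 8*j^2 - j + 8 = (j - 8)*(j - 1)*(j + 1)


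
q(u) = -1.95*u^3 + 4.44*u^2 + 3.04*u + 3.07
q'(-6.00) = -260.84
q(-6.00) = 565.87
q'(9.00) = -390.89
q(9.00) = -1031.48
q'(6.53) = -188.42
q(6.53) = -330.72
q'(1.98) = -2.31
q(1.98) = 11.36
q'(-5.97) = -258.47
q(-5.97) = 558.08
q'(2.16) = -5.07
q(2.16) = 10.70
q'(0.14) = 4.17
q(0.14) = 3.58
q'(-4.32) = -144.50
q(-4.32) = 230.01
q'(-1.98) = -37.48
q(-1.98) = 29.59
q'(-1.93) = -35.89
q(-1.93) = 27.76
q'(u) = -5.85*u^2 + 8.88*u + 3.04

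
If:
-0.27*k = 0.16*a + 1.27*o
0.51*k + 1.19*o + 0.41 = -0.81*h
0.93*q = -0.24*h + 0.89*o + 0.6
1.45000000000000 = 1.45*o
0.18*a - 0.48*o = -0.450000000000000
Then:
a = 0.17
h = 1.05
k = -4.80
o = 1.00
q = 1.33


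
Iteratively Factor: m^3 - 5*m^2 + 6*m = (m - 3)*(m^2 - 2*m) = (m - 3)*(m - 2)*(m)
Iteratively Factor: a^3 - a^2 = (a - 1)*(a^2) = a*(a - 1)*(a)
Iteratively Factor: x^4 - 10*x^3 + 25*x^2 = (x)*(x^3 - 10*x^2 + 25*x) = x*(x - 5)*(x^2 - 5*x) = x*(x - 5)^2*(x)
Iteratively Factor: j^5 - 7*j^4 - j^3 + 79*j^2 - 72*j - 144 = (j + 1)*(j^4 - 8*j^3 + 7*j^2 + 72*j - 144) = (j - 3)*(j + 1)*(j^3 - 5*j^2 - 8*j + 48) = (j - 3)*(j + 1)*(j + 3)*(j^2 - 8*j + 16) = (j - 4)*(j - 3)*(j + 1)*(j + 3)*(j - 4)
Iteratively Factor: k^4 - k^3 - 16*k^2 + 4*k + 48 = (k - 2)*(k^3 + k^2 - 14*k - 24) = (k - 2)*(k + 2)*(k^2 - k - 12) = (k - 2)*(k + 2)*(k + 3)*(k - 4)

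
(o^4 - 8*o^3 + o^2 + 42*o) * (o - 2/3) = o^5 - 26*o^4/3 + 19*o^3/3 + 124*o^2/3 - 28*o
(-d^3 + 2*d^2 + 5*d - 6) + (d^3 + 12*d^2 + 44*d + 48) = 14*d^2 + 49*d + 42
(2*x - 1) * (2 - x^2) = -2*x^3 + x^2 + 4*x - 2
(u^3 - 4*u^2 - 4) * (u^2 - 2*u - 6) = u^5 - 6*u^4 + 2*u^3 + 20*u^2 + 8*u + 24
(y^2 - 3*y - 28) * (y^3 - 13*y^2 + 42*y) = y^5 - 16*y^4 + 53*y^3 + 238*y^2 - 1176*y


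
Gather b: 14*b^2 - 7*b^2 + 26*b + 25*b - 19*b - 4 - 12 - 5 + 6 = 7*b^2 + 32*b - 15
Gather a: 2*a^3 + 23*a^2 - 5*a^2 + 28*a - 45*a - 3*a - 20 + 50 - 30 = 2*a^3 + 18*a^2 - 20*a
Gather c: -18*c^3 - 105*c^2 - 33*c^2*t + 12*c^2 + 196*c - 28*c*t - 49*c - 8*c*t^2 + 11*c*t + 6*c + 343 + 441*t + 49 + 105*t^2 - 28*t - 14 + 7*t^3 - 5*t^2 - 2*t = -18*c^3 + c^2*(-33*t - 93) + c*(-8*t^2 - 17*t + 153) + 7*t^3 + 100*t^2 + 411*t + 378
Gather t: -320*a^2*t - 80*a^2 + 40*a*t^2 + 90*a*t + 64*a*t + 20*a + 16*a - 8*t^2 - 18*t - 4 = -80*a^2 + 36*a + t^2*(40*a - 8) + t*(-320*a^2 + 154*a - 18) - 4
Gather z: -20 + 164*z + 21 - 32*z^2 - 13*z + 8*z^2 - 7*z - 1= -24*z^2 + 144*z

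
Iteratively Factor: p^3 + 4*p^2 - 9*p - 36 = (p + 4)*(p^2 - 9) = (p + 3)*(p + 4)*(p - 3)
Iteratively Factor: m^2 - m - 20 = (m + 4)*(m - 5)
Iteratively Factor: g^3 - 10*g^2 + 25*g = (g - 5)*(g^2 - 5*g) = g*(g - 5)*(g - 5)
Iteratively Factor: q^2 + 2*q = (q + 2)*(q)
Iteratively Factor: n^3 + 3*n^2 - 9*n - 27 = (n + 3)*(n^2 - 9) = (n - 3)*(n + 3)*(n + 3)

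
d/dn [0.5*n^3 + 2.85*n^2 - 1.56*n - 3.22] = 1.5*n^2 + 5.7*n - 1.56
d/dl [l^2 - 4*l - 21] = 2*l - 4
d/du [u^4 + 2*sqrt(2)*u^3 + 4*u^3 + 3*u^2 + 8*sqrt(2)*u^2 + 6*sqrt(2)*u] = 4*u^3 + 6*sqrt(2)*u^2 + 12*u^2 + 6*u + 16*sqrt(2)*u + 6*sqrt(2)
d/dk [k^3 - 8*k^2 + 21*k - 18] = 3*k^2 - 16*k + 21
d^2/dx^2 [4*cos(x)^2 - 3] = -8*cos(2*x)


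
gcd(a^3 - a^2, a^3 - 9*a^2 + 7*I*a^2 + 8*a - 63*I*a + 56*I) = a - 1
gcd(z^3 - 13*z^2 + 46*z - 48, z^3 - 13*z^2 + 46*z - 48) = z^3 - 13*z^2 + 46*z - 48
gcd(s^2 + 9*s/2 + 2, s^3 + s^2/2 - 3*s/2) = 1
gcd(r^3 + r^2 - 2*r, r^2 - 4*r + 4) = 1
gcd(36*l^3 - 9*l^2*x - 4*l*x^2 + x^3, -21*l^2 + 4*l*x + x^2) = -3*l + x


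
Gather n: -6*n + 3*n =-3*n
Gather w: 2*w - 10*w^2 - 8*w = -10*w^2 - 6*w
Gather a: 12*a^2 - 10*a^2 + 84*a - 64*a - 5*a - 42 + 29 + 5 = 2*a^2 + 15*a - 8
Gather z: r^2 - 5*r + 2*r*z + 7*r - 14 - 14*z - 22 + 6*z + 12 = r^2 + 2*r + z*(2*r - 8) - 24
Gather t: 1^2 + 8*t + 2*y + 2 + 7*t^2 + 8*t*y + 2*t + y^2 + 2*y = 7*t^2 + t*(8*y + 10) + y^2 + 4*y + 3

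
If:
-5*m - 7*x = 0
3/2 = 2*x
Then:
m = -21/20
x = 3/4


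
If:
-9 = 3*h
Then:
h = -3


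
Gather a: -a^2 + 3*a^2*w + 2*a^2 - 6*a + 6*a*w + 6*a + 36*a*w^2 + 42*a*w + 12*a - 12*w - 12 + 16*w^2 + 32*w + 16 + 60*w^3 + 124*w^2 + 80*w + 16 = a^2*(3*w + 1) + a*(36*w^2 + 48*w + 12) + 60*w^3 + 140*w^2 + 100*w + 20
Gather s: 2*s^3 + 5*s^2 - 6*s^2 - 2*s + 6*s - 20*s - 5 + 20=2*s^3 - s^2 - 16*s + 15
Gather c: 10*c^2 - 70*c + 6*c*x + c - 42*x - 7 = 10*c^2 + c*(6*x - 69) - 42*x - 7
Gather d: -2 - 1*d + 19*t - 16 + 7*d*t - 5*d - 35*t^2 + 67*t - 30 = d*(7*t - 6) - 35*t^2 + 86*t - 48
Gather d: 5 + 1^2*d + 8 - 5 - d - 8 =0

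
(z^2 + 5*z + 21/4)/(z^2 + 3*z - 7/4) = (2*z + 3)/(2*z - 1)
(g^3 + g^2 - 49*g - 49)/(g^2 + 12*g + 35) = (g^2 - 6*g - 7)/(g + 5)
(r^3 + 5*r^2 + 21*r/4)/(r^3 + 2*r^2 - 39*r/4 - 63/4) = r/(r - 3)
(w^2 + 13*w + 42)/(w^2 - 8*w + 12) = (w^2 + 13*w + 42)/(w^2 - 8*w + 12)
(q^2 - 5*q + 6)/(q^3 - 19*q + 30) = 1/(q + 5)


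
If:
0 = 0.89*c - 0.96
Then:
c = 1.08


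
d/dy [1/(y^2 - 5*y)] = (5 - 2*y)/(y^2*(y - 5)^2)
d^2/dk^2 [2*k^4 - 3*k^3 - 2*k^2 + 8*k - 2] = 24*k^2 - 18*k - 4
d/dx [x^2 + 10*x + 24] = 2*x + 10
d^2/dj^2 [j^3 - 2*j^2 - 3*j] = 6*j - 4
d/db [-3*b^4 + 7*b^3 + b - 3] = -12*b^3 + 21*b^2 + 1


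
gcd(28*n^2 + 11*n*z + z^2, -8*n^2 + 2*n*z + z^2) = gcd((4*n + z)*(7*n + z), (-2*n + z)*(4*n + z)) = 4*n + z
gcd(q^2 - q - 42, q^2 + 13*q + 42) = q + 6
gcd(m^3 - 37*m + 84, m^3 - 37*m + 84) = m^3 - 37*m + 84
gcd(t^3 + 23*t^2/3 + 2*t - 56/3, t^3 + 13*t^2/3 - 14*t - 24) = 1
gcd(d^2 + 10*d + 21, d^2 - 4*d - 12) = 1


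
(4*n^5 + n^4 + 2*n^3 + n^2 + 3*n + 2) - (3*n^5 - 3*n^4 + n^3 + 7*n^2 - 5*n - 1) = n^5 + 4*n^4 + n^3 - 6*n^2 + 8*n + 3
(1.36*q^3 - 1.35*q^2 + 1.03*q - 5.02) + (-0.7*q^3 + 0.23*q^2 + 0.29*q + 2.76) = 0.66*q^3 - 1.12*q^2 + 1.32*q - 2.26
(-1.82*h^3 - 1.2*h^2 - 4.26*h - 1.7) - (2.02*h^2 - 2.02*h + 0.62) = -1.82*h^3 - 3.22*h^2 - 2.24*h - 2.32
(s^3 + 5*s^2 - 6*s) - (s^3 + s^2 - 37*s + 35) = 4*s^2 + 31*s - 35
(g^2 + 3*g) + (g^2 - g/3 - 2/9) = 2*g^2 + 8*g/3 - 2/9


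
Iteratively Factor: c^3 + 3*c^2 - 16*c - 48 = (c + 4)*(c^2 - c - 12) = (c - 4)*(c + 4)*(c + 3)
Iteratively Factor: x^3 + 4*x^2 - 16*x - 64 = (x + 4)*(x^2 - 16) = (x - 4)*(x + 4)*(x + 4)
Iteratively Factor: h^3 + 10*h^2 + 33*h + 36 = (h + 3)*(h^2 + 7*h + 12) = (h + 3)^2*(h + 4)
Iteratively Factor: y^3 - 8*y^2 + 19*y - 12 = (y - 3)*(y^2 - 5*y + 4) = (y - 3)*(y - 1)*(y - 4)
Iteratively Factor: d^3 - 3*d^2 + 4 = (d + 1)*(d^2 - 4*d + 4) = (d - 2)*(d + 1)*(d - 2)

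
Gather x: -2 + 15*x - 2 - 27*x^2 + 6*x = -27*x^2 + 21*x - 4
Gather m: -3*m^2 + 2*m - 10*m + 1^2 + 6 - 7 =-3*m^2 - 8*m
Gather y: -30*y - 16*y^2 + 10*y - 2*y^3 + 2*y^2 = -2*y^3 - 14*y^2 - 20*y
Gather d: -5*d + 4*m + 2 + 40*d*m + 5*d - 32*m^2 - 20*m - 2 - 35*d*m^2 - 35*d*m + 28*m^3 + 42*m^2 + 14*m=d*(-35*m^2 + 5*m) + 28*m^3 + 10*m^2 - 2*m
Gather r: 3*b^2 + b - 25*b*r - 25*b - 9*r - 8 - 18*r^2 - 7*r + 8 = 3*b^2 - 24*b - 18*r^2 + r*(-25*b - 16)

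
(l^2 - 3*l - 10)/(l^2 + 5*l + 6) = (l - 5)/(l + 3)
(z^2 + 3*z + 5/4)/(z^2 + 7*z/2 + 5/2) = (z + 1/2)/(z + 1)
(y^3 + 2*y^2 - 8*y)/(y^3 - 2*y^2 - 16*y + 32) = y/(y - 4)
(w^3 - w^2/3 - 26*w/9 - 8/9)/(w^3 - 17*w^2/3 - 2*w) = (3*w^2 - 2*w - 8)/(3*w*(w - 6))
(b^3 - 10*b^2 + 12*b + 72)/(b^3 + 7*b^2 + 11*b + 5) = (b^3 - 10*b^2 + 12*b + 72)/(b^3 + 7*b^2 + 11*b + 5)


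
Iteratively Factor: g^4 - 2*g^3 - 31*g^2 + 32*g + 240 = (g + 3)*(g^3 - 5*g^2 - 16*g + 80) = (g - 5)*(g + 3)*(g^2 - 16) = (g - 5)*(g - 4)*(g + 3)*(g + 4)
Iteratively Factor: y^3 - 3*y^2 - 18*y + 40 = (y - 5)*(y^2 + 2*y - 8) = (y - 5)*(y - 2)*(y + 4)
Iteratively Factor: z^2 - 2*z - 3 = (z + 1)*(z - 3)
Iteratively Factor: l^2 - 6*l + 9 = (l - 3)*(l - 3)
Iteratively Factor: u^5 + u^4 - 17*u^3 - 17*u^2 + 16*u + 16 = (u + 1)*(u^4 - 17*u^2 + 16) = (u + 1)^2*(u^3 - u^2 - 16*u + 16) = (u - 4)*(u + 1)^2*(u^2 + 3*u - 4) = (u - 4)*(u - 1)*(u + 1)^2*(u + 4)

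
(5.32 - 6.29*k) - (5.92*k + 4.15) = 1.17 - 12.21*k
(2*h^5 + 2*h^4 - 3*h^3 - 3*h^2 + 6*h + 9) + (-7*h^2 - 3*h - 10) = 2*h^5 + 2*h^4 - 3*h^3 - 10*h^2 + 3*h - 1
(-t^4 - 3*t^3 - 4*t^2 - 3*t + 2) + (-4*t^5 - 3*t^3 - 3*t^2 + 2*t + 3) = -4*t^5 - t^4 - 6*t^3 - 7*t^2 - t + 5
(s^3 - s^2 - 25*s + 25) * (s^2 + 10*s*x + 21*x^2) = s^5 + 10*s^4*x - s^4 + 21*s^3*x^2 - 10*s^3*x - 25*s^3 - 21*s^2*x^2 - 250*s^2*x + 25*s^2 - 525*s*x^2 + 250*s*x + 525*x^2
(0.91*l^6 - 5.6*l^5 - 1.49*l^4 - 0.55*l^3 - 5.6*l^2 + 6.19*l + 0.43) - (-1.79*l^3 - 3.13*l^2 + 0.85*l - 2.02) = 0.91*l^6 - 5.6*l^5 - 1.49*l^4 + 1.24*l^3 - 2.47*l^2 + 5.34*l + 2.45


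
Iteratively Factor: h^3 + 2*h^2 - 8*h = (h - 2)*(h^2 + 4*h) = h*(h - 2)*(h + 4)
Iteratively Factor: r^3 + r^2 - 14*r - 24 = (r - 4)*(r^2 + 5*r + 6) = (r - 4)*(r + 2)*(r + 3)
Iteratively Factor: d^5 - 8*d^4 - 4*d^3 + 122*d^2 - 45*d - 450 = (d - 5)*(d^4 - 3*d^3 - 19*d^2 + 27*d + 90) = (d - 5)^2*(d^3 + 2*d^2 - 9*d - 18) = (d - 5)^2*(d + 3)*(d^2 - d - 6) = (d - 5)^2*(d - 3)*(d + 3)*(d + 2)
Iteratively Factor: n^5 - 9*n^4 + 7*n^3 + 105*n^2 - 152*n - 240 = (n - 4)*(n^4 - 5*n^3 - 13*n^2 + 53*n + 60) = (n - 4)*(n + 1)*(n^3 - 6*n^2 - 7*n + 60) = (n - 4)*(n + 1)*(n + 3)*(n^2 - 9*n + 20) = (n - 4)^2*(n + 1)*(n + 3)*(n - 5)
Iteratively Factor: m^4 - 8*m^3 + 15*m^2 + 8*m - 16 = (m + 1)*(m^3 - 9*m^2 + 24*m - 16) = (m - 1)*(m + 1)*(m^2 - 8*m + 16) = (m - 4)*(m - 1)*(m + 1)*(m - 4)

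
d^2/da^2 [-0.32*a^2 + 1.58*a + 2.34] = -0.640000000000000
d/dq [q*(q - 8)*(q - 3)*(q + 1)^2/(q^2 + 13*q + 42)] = (3*q^6 + 34*q^5 - 138*q^4 - 1434*q^3 + 835*q^2 + 3108*q + 1008)/(q^4 + 26*q^3 + 253*q^2 + 1092*q + 1764)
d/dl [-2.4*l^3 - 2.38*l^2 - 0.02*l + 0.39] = -7.2*l^2 - 4.76*l - 0.02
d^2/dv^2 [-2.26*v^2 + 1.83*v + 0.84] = -4.52000000000000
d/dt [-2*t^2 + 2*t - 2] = 2 - 4*t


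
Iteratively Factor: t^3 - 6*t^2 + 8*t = (t)*(t^2 - 6*t + 8) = t*(t - 4)*(t - 2)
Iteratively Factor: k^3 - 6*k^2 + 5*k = (k - 1)*(k^2 - 5*k) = k*(k - 1)*(k - 5)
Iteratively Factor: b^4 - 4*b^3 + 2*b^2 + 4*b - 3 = (b - 1)*(b^3 - 3*b^2 - b + 3) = (b - 3)*(b - 1)*(b^2 - 1) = (b - 3)*(b - 1)*(b + 1)*(b - 1)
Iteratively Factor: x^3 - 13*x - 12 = (x + 3)*(x^2 - 3*x - 4) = (x + 1)*(x + 3)*(x - 4)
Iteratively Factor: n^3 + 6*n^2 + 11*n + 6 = (n + 1)*(n^2 + 5*n + 6) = (n + 1)*(n + 3)*(n + 2)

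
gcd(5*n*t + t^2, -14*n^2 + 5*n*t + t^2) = 1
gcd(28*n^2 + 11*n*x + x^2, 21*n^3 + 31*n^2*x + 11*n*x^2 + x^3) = 7*n + x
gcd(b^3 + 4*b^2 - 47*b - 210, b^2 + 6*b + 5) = b + 5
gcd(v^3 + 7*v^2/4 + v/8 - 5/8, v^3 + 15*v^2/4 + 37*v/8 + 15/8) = v^2 + 9*v/4 + 5/4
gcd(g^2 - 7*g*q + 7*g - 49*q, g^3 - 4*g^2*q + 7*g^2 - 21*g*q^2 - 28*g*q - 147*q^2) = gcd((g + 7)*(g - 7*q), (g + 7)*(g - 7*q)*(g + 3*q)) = -g^2 + 7*g*q - 7*g + 49*q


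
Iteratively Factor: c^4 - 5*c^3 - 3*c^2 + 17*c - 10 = (c - 1)*(c^3 - 4*c^2 - 7*c + 10) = (c - 5)*(c - 1)*(c^2 + c - 2) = (c - 5)*(c - 1)^2*(c + 2)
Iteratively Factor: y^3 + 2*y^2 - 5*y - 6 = (y + 3)*(y^2 - y - 2) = (y + 1)*(y + 3)*(y - 2)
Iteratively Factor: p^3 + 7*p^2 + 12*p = (p + 3)*(p^2 + 4*p) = p*(p + 3)*(p + 4)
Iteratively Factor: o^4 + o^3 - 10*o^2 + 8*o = (o - 2)*(o^3 + 3*o^2 - 4*o) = (o - 2)*(o + 4)*(o^2 - o) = (o - 2)*(o - 1)*(o + 4)*(o)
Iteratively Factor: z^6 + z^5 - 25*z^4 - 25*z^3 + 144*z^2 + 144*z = (z - 4)*(z^5 + 5*z^4 - 5*z^3 - 45*z^2 - 36*z) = (z - 4)*(z + 4)*(z^4 + z^3 - 9*z^2 - 9*z) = (z - 4)*(z + 3)*(z + 4)*(z^3 - 2*z^2 - 3*z) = (z - 4)*(z - 3)*(z + 3)*(z + 4)*(z^2 + z) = z*(z - 4)*(z - 3)*(z + 3)*(z + 4)*(z + 1)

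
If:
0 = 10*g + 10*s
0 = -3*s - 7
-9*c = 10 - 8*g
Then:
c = 26/27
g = 7/3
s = -7/3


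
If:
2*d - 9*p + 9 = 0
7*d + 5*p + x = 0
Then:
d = -9*x/73 - 45/73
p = 63/73 - 2*x/73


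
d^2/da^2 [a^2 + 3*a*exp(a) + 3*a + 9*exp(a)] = 3*a*exp(a) + 15*exp(a) + 2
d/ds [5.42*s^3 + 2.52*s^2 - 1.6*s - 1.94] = 16.26*s^2 + 5.04*s - 1.6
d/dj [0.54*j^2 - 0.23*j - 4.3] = 1.08*j - 0.23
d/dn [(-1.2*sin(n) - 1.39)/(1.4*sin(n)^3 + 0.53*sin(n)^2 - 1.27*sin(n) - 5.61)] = (3.36*sin(n)^3 + 6.474*sin(n)^2 + 1.4734*sin(n) + 4.9667)*cos(n)/(1.96*sin(n)^6 + 1.484*sin(n)^5 - 3.2751*sin(n)^4 - 17.0542*sin(n)^3 - 4.3337*sin(n)^2 + 14.2494*sin(n) + 31.4721)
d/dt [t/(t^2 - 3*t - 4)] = (-t^2 - 4)/(t^4 - 6*t^3 + t^2 + 24*t + 16)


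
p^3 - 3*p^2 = p^2*(p - 3)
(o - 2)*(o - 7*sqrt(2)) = o^2 - 7*sqrt(2)*o - 2*o + 14*sqrt(2)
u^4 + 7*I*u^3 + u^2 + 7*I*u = u*(u - I)*(u + I)*(u + 7*I)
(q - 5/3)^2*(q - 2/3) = q^3 - 4*q^2 + 5*q - 50/27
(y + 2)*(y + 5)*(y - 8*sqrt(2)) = y^3 - 8*sqrt(2)*y^2 + 7*y^2 - 56*sqrt(2)*y + 10*y - 80*sqrt(2)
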